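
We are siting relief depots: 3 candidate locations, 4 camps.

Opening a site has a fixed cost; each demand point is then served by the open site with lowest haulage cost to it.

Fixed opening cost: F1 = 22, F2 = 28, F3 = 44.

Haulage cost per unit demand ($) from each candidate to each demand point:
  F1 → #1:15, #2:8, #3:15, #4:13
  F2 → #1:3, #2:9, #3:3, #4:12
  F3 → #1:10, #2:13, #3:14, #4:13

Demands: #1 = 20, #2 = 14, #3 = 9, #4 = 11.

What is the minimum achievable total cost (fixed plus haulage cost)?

373

Open {F2}: assign each demand point to its cheapest open site.
  #1→F2 20×3=60, #2→F2 14×9=126, #3→F2 9×3=27, #4→F2 11×12=132
  haulage cost 345, fixed 28 → total 373.
Compare {F1, F2}: haulage cost 331 + fixed 50 = 381.
Compare {F2, F3}: haulage cost 345 + fixed 72 = 417.
Compare {F1, F2, F3}: haulage cost 331 + fixed 94 = 425.
All other subsets cost ≥ 381. Minimum total cost: 373.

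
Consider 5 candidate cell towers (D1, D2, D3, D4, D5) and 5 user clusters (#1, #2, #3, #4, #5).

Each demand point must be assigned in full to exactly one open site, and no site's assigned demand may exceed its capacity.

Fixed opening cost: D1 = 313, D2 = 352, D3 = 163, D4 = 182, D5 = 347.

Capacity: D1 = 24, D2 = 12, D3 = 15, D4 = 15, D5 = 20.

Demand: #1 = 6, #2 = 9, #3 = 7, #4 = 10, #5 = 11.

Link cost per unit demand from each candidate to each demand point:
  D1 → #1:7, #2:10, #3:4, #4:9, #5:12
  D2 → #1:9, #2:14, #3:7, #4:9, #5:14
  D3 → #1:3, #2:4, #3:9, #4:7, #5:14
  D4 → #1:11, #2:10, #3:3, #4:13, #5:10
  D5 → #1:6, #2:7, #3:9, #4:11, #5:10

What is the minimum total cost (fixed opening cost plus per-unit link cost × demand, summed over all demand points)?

940

Open {D1, D3, D4}; cheapest assignment that respects the capacities:
  D1 (cap 24, load 17): #3, #4 — cost 7×4 + 10×9 = 118
  D3 (cap 15, load 15): #1, #2 — cost 6×3 + 9×4 = 54
  D4 (cap 15, load 11): #5 — cost 11×10 = 110
  Shipping 282, fixed 658 → total 940.
  Any other capacity-feasible assignment to {D1, D3, D4} ships for at least 282.
Compare {D1, D5}: its best feasible assignment gives total 993.
Compare {D3, D4, D5}: its best feasible assignment gives total 1022.
Every other set of open sites that can feasibly serve all demand totals ≥ 993 even under its best assignment. Minimum: 940.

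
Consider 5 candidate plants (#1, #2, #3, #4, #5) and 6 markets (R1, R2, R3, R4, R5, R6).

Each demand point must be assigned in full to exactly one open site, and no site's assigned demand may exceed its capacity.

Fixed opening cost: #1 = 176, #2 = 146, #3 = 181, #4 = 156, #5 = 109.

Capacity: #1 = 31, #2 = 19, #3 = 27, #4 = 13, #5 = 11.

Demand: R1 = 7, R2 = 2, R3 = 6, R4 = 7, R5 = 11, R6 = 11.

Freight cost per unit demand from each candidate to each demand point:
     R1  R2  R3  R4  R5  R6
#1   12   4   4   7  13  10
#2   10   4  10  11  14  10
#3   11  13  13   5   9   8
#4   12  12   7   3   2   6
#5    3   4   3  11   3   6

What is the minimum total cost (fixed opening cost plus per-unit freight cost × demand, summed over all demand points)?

645

Open {#1, #4}; cheapest assignment that respects the capacities:
  #1 (cap 31, load 31): R1, R3, R4, R6 — cost 7×12 + 6×4 + 7×7 + 11×10 = 267
  #4 (cap 13, load 13): R2, R5 — cost 2×12 + 11×2 = 46
  Shipping 313, fixed 332 → total 645.
  Any other capacity-feasible assignment to {#1, #4} ships for at least 313.
Compare {#1, #4, #5}: its best feasible assignment gives total 675.
Compare {#3, #4, #5}: its best feasible assignment gives total 694.
Every other set of open sites that can feasibly serve all demand totals ≥ 675 even under its best assignment. Minimum: 645.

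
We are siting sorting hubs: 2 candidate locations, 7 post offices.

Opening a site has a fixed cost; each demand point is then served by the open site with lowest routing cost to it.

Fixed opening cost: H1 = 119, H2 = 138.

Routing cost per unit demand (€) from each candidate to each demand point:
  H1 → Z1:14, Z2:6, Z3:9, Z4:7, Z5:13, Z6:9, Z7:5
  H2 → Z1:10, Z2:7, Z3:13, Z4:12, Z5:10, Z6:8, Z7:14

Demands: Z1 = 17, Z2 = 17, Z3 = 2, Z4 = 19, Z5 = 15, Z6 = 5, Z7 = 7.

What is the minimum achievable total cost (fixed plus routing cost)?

885

Open {H1}: assign each demand point to its cheapest open site.
  Z1→H1 17×14=238, Z2→H1 17×6=102, Z3→H1 2×9=18, Z4→H1 19×7=133, Z5→H1 15×13=195, Z6→H1 5×9=45, Z7→H1 7×5=35
  routing cost 766, fixed 119 → total 885.
Compare {H1, H2}: routing cost 648 + fixed 257 = 905.
Compare {H2}: routing cost 831 + fixed 138 = 969.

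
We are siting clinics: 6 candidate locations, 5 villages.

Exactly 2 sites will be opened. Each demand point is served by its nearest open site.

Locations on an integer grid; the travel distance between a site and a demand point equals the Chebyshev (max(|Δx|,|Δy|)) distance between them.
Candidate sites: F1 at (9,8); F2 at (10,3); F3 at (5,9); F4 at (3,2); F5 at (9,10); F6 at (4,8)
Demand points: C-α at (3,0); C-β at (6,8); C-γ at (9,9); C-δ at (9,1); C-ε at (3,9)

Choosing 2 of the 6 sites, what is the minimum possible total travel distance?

Open {F3, F4}.
  C-α→F4 2, C-β→F3 1, C-γ→F3 4, C-δ→F4 6, C-ε→F3 2  ⇒ total 15.
Compare {F2, F3}: total 16.
Compare {F4, F6}: total 16.
No size-2 selection does better; minimum is 15.

15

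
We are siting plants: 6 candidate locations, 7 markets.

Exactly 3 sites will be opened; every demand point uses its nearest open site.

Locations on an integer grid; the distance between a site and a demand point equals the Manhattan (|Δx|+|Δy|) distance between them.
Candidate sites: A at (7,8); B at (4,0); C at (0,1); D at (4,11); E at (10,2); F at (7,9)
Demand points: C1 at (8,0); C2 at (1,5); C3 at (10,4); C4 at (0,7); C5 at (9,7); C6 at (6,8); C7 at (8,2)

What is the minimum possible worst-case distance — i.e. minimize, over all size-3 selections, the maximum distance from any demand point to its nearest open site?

6

Open {A, C, E}.
  Farthest demand point is C4 at distance 6 (to C); all others are ≤ 6.
With {C, D, E} the worst case is 6.
With {C, E, F} the worst case is 6.
No size-3 selection achieves below 6.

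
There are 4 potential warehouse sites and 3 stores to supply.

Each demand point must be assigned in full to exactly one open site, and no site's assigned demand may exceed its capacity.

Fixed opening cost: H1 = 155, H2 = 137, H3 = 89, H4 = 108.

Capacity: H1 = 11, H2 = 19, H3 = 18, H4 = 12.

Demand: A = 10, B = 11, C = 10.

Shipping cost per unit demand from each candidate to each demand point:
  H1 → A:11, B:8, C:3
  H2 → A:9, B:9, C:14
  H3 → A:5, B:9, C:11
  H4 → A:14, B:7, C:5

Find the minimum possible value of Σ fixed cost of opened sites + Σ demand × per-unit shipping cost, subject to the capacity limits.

509

Open {H1, H3, H4}; cheapest assignment that respects the capacities:
  H1 (cap 11, load 10): C — cost 10×3 = 30
  H3 (cap 18, load 10): A — cost 10×5 = 50
  H4 (cap 12, load 11): B — cost 11×7 = 77
  Shipping 157, fixed 352 → total 509.
  Any other capacity-feasible assignment to {H1, H3, H4} ships for at least 157.
Compare {H2, H3, H4}: its best feasible assignment gives total 533.
Compare {H1, H2, H3}: its best feasible assignment gives total 560.
Every other set of open sites that can feasibly serve all demand totals ≥ 533 even under its best assignment. Minimum: 509.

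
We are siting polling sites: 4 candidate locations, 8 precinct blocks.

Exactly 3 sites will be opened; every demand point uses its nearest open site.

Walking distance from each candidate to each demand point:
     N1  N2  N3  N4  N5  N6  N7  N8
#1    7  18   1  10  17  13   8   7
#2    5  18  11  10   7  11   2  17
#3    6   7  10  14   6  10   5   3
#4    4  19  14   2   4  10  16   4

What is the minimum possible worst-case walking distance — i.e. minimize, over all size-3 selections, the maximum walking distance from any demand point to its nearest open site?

Open {#1, #2, #3}.
  Farthest demand point is N4 at walking distance 10 (to #1); all others are ≤ 10.
With {#1, #3, #4} the worst case is 10.
With {#2, #3, #4} the worst case is 10.
No size-3 selection achieves below 10.

10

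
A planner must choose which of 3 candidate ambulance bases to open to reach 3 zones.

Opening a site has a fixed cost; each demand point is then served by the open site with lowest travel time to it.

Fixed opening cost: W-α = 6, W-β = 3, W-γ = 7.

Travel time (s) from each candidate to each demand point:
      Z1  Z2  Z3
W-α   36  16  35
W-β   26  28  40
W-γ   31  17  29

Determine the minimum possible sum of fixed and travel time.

Open {W-β, W-γ}: assign each demand point to its cheapest open site.
  Z1→W-β 26, Z2→W-γ 17, Z3→W-γ 29
  travel time 72, fixed 10 → total 82.
Compare {W-γ}: travel time 77 + fixed 7 = 84.
Compare {W-α, W-β}: travel time 77 + fixed 9 = 86.
Compare {W-α, W-β, W-γ}: travel time 71 + fixed 16 = 87.
All other subsets cost ≥ 84. Minimum total cost: 82.

82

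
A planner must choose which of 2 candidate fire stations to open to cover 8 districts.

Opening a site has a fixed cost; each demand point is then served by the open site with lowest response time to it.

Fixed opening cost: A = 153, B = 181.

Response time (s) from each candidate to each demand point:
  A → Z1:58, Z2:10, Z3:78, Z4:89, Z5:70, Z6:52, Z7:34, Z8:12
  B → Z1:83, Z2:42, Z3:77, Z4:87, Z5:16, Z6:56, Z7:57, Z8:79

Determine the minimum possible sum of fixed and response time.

Open {A}: assign each demand point to its cheapest open site.
  Z1→A 58, Z2→A 10, Z3→A 78, Z4→A 89, Z5→A 70, Z6→A 52, Z7→A 34, Z8→A 12
  response time 403, fixed 153 → total 556.
Compare {B}: response time 497 + fixed 181 = 678.
Compare {A, B}: response time 346 + fixed 334 = 680.

556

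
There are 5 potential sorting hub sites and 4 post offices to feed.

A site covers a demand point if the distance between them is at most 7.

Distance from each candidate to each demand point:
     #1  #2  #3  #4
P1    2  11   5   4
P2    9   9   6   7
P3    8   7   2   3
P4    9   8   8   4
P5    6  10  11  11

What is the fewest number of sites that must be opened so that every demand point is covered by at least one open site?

Coverage sets (demand points within 7 of each site):
  P1: {#1, #3, #4}
  P2: {#3, #4}
  P3: {#2, #3, #4}
  P4: {#4}
  P5: {#1}
No single site covers all 4 demand points.
But {P1, P3} covers everything, so the minimum is 2.

2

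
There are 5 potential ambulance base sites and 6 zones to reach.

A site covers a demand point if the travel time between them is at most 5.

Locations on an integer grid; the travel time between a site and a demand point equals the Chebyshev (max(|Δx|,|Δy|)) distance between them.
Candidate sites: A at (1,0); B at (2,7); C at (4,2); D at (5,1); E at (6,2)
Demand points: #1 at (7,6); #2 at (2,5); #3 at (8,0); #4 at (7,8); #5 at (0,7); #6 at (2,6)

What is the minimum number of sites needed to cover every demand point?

Coverage sets (demand points within 5 of each site):
  A: {#2}
  B: {#1, #2, #4, #5, #6}
  C: {#1, #2, #3, #5, #6}
  D: {#1, #2, #3, #6}
  E: {#1, #2, #3, #6}
No single site covers all 6 demand points.
But {B, C} covers everything, so the minimum is 2.

2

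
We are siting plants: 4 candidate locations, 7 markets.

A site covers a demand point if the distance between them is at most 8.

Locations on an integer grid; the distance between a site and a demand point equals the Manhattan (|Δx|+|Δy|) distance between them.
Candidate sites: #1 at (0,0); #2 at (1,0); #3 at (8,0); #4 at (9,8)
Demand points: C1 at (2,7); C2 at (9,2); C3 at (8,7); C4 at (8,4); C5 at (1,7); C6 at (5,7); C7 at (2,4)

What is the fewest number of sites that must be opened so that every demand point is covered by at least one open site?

Coverage sets (demand points within 8 of each site):
  #1: {C5, C7}
  #2: {C1, C5, C7}
  #3: {C2, C3, C4}
  #4: {C1, C2, C3, C4, C6}
No single site covers all 7 demand points.
But {#1, #4} covers everything, so the minimum is 2.

2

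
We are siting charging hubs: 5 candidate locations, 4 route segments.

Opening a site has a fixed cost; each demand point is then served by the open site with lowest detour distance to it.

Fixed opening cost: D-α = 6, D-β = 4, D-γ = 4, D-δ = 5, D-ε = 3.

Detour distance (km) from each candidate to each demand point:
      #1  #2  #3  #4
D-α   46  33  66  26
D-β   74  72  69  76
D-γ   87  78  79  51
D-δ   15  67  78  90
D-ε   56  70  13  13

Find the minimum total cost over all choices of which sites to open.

88

Open {D-α, D-δ, D-ε}: assign each demand point to its cheapest open site.
  #1→D-δ 15, #2→D-α 33, #3→D-ε 13, #4→D-ε 13
  detour distance 74, fixed 14 → total 88.
Compare {D-α, D-β, D-δ, D-ε}: detour distance 74 + fixed 18 = 92.
Compare {D-α, D-γ, D-δ, D-ε}: detour distance 74 + fixed 18 = 92.
Compare {D-α, D-β, D-γ, D-δ, D-ε}: detour distance 74 + fixed 22 = 96.
All other subsets cost ≥ 92. Minimum total cost: 88.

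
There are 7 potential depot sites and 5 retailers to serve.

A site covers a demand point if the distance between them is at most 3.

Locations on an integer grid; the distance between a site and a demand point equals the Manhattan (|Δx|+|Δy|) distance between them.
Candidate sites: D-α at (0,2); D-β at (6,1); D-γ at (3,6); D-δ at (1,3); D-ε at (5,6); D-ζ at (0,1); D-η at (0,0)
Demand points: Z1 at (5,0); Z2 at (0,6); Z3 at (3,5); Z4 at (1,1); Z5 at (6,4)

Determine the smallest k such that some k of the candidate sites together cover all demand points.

3

Coverage sets (demand points within 3 of each site):
  D-α: {Z4}
  D-β: {Z1, Z5}
  D-γ: {Z2, Z3}
  D-δ: {Z4}
  D-ε: {Z3, Z5}
  D-ζ: {Z4}
  D-η: {Z4}
No 2 sites suffice: every size-2 union leaves at least one demand point uncovered.
But {D-α, D-β, D-γ} covers everything, so the minimum is 3.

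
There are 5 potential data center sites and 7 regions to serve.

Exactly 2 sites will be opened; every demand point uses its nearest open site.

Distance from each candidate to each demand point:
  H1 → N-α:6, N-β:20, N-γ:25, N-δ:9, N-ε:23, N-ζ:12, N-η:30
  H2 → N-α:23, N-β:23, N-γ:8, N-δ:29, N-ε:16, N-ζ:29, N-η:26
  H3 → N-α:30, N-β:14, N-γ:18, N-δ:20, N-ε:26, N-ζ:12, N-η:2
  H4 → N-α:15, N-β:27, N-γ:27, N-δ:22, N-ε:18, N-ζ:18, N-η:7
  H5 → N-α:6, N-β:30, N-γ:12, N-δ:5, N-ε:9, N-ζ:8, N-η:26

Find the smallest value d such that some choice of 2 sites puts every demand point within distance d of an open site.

Open {H3, H5}.
  Farthest demand point is N-β at distance 14 (to H3); all others are ≤ 14.
With {H3, H4} the worst case is 20.
With {H1, H3} the worst case is 23.
No size-2 selection achieves below 14.

14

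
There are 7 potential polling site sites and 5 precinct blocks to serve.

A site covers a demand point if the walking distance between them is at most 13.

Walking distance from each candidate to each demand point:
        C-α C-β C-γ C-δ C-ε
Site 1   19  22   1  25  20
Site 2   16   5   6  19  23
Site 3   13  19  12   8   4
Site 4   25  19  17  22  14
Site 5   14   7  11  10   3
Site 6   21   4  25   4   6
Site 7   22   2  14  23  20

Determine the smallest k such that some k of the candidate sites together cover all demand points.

2

Coverage sets (demand points within 13 of each site):
  Site 1: {C-γ}
  Site 2: {C-β, C-γ}
  Site 3: {C-α, C-γ, C-δ, C-ε}
  Site 4: {}
  Site 5: {C-β, C-γ, C-δ, C-ε}
  Site 6: {C-β, C-δ, C-ε}
  Site 7: {C-β}
No single site covers all 5 demand points.
But {Site 2, Site 3} covers everything, so the minimum is 2.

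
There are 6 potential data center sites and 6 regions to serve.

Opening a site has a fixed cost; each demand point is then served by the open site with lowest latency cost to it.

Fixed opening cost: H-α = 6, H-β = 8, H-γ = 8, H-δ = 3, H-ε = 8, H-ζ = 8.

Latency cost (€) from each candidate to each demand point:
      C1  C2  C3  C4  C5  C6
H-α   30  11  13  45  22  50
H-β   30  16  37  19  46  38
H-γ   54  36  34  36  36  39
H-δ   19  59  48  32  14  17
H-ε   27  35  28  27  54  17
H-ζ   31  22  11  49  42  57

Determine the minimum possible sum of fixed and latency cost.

110

Open {H-α, H-β, H-δ}: assign each demand point to its cheapest open site.
  C1→H-δ 19, C2→H-α 11, C3→H-α 13, C4→H-β 19, C5→H-δ 14, C6→H-δ 17
  latency cost 93, fixed 17 → total 110.
Compare {H-α, H-δ}: latency cost 106 + fixed 9 = 115.
Compare {H-β, H-δ, H-ζ}: latency cost 96 + fixed 19 = 115.
Compare {H-α, H-β, H-δ, H-ζ}: latency cost 91 + fixed 25 = 116.
All other subsets cost ≥ 115. Minimum total cost: 110.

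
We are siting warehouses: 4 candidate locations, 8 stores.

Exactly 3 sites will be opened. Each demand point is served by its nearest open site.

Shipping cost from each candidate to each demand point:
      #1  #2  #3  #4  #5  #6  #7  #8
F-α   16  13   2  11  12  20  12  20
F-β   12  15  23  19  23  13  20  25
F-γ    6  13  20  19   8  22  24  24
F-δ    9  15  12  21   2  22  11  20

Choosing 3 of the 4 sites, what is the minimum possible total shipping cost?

Open {F-α, F-β, F-δ}.
  #1→F-δ 9, #2→F-α 13, #3→F-α 2, #4→F-α 11, #5→F-δ 2, #6→F-β 13, #7→F-δ 11, #8→F-α 20  ⇒ total 81.
Compare {F-α, F-β, F-γ}: total 85.
Compare {F-α, F-γ, F-δ}: total 85.
No size-3 selection does better; minimum is 81.

81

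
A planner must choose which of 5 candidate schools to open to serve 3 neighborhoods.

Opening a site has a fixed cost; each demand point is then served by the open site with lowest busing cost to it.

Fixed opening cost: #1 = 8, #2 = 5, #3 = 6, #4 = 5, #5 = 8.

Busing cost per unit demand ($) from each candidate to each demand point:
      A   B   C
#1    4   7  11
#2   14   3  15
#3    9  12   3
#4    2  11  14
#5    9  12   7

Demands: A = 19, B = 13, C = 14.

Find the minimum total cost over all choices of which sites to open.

135

Open {#2, #3, #4}: assign each demand point to its cheapest open site.
  A→#4 19×2=38, B→#2 13×3=39, C→#3 14×3=42
  busing cost 119, fixed 16 → total 135.
Compare {#1, #2, #3, #4}: busing cost 119 + fixed 24 = 143.
Compare {#2, #3, #4, #5}: busing cost 119 + fixed 24 = 143.
Compare {#1, #2, #3, #4, #5}: busing cost 119 + fixed 32 = 151.
All other subsets cost ≥ 143. Minimum total cost: 135.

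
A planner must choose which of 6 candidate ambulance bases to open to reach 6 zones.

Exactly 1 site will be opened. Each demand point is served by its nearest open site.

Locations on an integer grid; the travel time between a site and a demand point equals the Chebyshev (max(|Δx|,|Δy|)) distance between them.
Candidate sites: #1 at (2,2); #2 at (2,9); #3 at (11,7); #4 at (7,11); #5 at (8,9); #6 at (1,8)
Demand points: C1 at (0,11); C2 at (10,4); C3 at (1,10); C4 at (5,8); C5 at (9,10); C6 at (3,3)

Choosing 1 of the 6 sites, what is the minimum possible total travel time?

27

Open {#2}.
  C1→#2 2, C2→#2 8, C3→#2 1, C4→#2 3, C5→#2 7, C6→#2 6  ⇒ total 27.
Compare {#5}: total 30.
Compare {#6}: total 31.
No size-1 selection does better; minimum is 27.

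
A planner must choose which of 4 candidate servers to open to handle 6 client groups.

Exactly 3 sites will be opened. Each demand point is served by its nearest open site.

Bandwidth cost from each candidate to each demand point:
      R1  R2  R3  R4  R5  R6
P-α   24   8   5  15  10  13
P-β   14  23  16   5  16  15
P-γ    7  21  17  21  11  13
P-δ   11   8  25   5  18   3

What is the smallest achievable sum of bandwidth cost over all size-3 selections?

38

Open {P-α, P-γ, P-δ}.
  R1→P-γ 7, R2→P-α 8, R3→P-α 5, R4→P-δ 5, R5→P-α 10, R6→P-δ 3  ⇒ total 38.
Compare {P-α, P-β, P-δ}: total 42.
Compare {P-α, P-β, P-γ}: total 48.
No size-3 selection does better; minimum is 38.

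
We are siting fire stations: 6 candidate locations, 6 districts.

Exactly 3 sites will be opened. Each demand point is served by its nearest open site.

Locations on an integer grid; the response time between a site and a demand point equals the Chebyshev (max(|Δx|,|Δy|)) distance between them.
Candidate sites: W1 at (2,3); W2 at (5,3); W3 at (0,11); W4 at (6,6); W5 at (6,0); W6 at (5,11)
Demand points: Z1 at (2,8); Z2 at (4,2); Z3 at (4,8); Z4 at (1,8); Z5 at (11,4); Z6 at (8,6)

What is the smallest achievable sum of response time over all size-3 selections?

Open {W2, W3, W4}.
  Z1→W3 3, Z2→W2 1, Z3→W4 2, Z4→W3 3, Z5→W4 5, Z6→W4 2  ⇒ total 16.
Compare {W1, W3, W4}: total 17.
Compare {W2, W4, W6}: total 17.
No size-3 selection does better; minimum is 16.

16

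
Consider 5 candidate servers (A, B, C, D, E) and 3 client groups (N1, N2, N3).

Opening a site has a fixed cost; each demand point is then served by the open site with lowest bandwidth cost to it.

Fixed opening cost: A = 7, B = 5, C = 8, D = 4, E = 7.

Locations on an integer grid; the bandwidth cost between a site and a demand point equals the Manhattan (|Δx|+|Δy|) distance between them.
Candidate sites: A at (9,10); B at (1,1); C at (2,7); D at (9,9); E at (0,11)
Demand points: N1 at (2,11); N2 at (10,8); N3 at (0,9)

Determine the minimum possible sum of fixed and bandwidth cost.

Open {D, E}: assign each demand point to its cheapest open site.
  N1→E 2, N2→D 2, N3→E 2
  bandwidth cost 6, fixed 11 → total 17.
Compare {A, E}: bandwidth cost 7 + fixed 14 = 21.
Compare {C, D}: bandwidth cost 10 + fixed 12 = 22.
Compare {B, D, E}: bandwidth cost 6 + fixed 16 = 22.
All other subsets cost ≥ 21. Minimum total cost: 17.

17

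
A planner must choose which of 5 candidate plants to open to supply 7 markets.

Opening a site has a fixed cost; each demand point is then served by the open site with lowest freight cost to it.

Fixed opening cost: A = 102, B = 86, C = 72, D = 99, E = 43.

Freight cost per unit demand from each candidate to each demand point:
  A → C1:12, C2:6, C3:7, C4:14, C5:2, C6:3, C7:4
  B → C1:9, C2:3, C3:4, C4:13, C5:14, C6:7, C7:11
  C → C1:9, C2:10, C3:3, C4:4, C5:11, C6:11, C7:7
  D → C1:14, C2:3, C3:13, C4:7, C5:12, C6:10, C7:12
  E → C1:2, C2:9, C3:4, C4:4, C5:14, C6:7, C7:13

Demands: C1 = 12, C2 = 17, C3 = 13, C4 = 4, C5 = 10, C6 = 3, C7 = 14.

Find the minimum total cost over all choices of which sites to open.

424

Open {A, E}: assign each demand point to its cheapest open site.
  C1→E 12×2=24, C2→A 17×6=102, C3→E 13×4=52, C4→E 4×4=16, C5→A 10×2=20, C6→A 3×3=9, C7→A 14×4=56
  freight cost 279, fixed 145 → total 424.
Compare {A, B, E}: freight cost 228 + fixed 231 = 459.
Compare {A, D, E}: freight cost 228 + fixed 244 = 472.
Compare {A, C, E}: freight cost 266 + fixed 217 = 483.
All other subsets cost ≥ 459. Minimum total cost: 424.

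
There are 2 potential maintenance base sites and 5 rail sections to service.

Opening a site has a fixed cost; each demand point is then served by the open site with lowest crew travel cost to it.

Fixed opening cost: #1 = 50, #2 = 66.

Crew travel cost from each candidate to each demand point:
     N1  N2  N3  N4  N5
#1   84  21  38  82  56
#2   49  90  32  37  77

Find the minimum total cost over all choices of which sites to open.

311

Open {#1, #2}: assign each demand point to its cheapest open site.
  N1→#2 49, N2→#1 21, N3→#2 32, N4→#2 37, N5→#1 56
  crew travel cost 195, fixed 116 → total 311.
Compare {#1}: crew travel cost 281 + fixed 50 = 331.
Compare {#2}: crew travel cost 285 + fixed 66 = 351.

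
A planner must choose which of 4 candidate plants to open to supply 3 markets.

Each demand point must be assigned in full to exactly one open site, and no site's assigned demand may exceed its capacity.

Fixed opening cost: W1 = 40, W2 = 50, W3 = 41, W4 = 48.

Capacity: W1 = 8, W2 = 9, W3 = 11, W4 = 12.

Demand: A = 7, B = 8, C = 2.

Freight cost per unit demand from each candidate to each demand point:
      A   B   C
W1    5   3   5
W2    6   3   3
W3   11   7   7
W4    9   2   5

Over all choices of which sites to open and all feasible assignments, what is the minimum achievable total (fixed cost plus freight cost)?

Open {W1, W4}; cheapest assignment that respects the capacities:
  W1 (cap 8, load 7): A — cost 7×5 = 35
  W4 (cap 12, load 10): B, C — cost 8×2 + 2×5 = 26
  Shipping 61, fixed 88 → total 149.
  Any other capacity-feasible assignment to {W1, W4} ships for at least 61.
Compare {W1, W2}: its best feasible assignment gives total 162.
Compare {W2, W4}: its best feasible assignment gives total 162.
Every other set of open sites that can feasibly serve all demand totals ≥ 162 even under its best assignment. Minimum: 149.

149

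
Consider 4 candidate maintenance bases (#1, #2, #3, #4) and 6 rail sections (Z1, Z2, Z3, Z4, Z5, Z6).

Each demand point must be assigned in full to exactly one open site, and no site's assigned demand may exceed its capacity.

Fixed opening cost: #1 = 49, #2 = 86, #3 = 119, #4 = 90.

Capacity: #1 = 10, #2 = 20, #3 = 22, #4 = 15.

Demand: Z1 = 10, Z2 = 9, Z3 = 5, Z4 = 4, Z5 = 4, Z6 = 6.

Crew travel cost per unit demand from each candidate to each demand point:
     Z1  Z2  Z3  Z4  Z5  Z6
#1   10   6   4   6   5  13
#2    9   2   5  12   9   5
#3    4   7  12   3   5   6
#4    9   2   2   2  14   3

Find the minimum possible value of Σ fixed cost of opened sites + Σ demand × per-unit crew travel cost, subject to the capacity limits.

Open {#2, #3}; cheapest assignment that respects the capacities:
  #2 (cap 20, load 20): Z2, Z3, Z6 — cost 9×2 + 5×5 + 6×5 = 73
  #3 (cap 22, load 18): Z1, Z4, Z5 — cost 10×4 + 4×3 + 4×5 = 72
  Shipping 145, fixed 205 → total 350.
  Any other capacity-feasible assignment to {#2, #3} ships for at least 145.
Compare {#1, #3, #4}: its best feasible assignment gives total 386.
Compare {#1, #2, #4}: its best feasible assignment gives total 389.
Every other set of open sites that can feasibly serve all demand totals ≥ 386 even under its best assignment. Minimum: 350.

350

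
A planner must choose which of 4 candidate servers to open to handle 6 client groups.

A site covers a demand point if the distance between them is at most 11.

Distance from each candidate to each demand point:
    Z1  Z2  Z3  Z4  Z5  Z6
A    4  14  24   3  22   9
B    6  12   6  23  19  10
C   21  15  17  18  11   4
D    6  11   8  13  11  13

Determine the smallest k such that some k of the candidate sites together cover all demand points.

2

Coverage sets (demand points within 11 of each site):
  A: {Z1, Z4, Z6}
  B: {Z1, Z3, Z6}
  C: {Z5, Z6}
  D: {Z1, Z2, Z3, Z5}
No single site covers all 6 demand points.
But {A, D} covers everything, so the minimum is 2.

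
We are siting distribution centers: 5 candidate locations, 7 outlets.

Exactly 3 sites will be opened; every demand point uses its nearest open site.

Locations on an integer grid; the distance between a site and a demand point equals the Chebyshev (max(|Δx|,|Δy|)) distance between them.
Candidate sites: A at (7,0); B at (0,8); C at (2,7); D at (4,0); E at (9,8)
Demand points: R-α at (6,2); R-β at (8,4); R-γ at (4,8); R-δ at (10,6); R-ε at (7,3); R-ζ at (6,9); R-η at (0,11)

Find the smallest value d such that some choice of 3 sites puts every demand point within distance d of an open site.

4

Open {A, B, E}.
  Farthest demand point is R-β at distance 4 (to A); all others are ≤ 4.
With {A, C, E} the worst case is 4.
With {B, D, E} the worst case is 4.
No size-3 selection achieves below 4.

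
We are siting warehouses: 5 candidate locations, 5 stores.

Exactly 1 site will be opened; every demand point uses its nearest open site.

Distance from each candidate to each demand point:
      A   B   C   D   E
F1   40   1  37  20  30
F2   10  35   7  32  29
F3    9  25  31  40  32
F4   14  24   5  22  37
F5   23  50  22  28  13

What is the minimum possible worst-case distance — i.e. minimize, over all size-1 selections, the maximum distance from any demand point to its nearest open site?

35

Open {F2}.
  Farthest demand point is B at distance 35 (to F2); all others are ≤ 35.
With {F4} the worst case is 37.
With {F1} the worst case is 40.
No size-1 selection achieves below 35.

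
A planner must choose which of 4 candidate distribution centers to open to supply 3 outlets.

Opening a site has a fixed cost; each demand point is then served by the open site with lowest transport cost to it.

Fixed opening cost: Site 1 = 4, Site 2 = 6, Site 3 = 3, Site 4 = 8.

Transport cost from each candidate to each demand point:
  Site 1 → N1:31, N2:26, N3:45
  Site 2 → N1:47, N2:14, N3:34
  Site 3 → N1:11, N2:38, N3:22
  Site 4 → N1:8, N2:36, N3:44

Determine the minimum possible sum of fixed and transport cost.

Open {Site 2, Site 3}: assign each demand point to its cheapest open site.
  N1→Site 3 11, N2→Site 2 14, N3→Site 3 22
  transport cost 47, fixed 9 → total 56.
Compare {Site 1, Site 2, Site 3}: transport cost 47 + fixed 13 = 60.
Compare {Site 2, Site 3, Site 4}: transport cost 44 + fixed 17 = 61.
Compare {Site 1, Site 2, Site 3, Site 4}: transport cost 44 + fixed 21 = 65.
All other subsets cost ≥ 60. Minimum total cost: 56.

56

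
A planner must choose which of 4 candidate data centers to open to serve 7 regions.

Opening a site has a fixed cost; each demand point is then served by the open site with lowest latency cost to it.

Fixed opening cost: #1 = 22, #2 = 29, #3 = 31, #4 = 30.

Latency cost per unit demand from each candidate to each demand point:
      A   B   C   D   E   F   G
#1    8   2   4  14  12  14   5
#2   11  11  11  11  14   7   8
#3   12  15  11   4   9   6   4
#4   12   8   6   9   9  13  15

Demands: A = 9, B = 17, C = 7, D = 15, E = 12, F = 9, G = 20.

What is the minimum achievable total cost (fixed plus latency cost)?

Open {#1, #3}: assign each demand point to its cheapest open site.
  A→#1 9×8=72, B→#1 17×2=34, C→#1 7×4=28, D→#3 15×4=60, E→#3 12×9=108, F→#3 9×6=54, G→#3 20×4=80
  latency cost 436, fixed 53 → total 489.
Compare {#1, #2, #3}: latency cost 436 + fixed 82 = 518.
Compare {#1, #3, #4}: latency cost 436 + fixed 83 = 519.
Compare {#1, #2, #3, #4}: latency cost 436 + fixed 112 = 548.
All other subsets cost ≥ 518. Minimum total cost: 489.

489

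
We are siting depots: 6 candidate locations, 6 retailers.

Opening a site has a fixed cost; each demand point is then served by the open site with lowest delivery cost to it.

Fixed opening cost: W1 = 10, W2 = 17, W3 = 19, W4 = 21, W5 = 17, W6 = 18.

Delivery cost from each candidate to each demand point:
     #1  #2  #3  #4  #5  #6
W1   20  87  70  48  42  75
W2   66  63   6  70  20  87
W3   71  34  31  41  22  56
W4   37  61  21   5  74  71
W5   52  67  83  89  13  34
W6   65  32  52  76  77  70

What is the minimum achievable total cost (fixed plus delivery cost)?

Open {W1, W4, W5, W6}: assign each demand point to its cheapest open site.
  #1→W1 20, #2→W6 32, #3→W4 21, #4→W4 5, #5→W5 13, #6→W5 34
  delivery cost 125, fixed 66 → total 191.
Compare {W1, W2, W4, W5, W6}: delivery cost 110 + fixed 83 = 193.
Compare {W1, W3, W4, W5}: delivery cost 127 + fixed 67 = 194.
Compare {W1, W2, W3, W4, W5}: delivery cost 112 + fixed 84 = 196.
All other subsets cost ≥ 193. Minimum total cost: 191.

191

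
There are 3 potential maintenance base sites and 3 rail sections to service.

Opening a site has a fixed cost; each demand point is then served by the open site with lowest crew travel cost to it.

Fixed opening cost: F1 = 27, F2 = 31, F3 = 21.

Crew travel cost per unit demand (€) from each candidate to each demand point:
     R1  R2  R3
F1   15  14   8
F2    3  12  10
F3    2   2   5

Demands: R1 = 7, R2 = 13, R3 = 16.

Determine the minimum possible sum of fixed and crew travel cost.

Open {F3}: assign each demand point to its cheapest open site.
  R1→F3 7×2=14, R2→F3 13×2=26, R3→F3 16×5=80
  crew travel cost 120, fixed 21 → total 141.
Compare {F1, F3}: crew travel cost 120 + fixed 48 = 168.
Compare {F2, F3}: crew travel cost 120 + fixed 52 = 172.
Compare {F1, F2, F3}: crew travel cost 120 + fixed 79 = 199.
All other subsets cost ≥ 168. Minimum total cost: 141.

141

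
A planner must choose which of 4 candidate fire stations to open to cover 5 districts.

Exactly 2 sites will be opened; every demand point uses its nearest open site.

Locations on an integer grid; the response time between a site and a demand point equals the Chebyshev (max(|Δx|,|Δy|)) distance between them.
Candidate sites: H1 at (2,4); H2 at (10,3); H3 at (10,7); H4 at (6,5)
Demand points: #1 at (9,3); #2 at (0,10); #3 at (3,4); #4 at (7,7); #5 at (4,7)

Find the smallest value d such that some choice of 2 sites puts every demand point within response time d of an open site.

Open {H1, H2}.
  Farthest demand point is #2 at response time 6 (to H1); all others are ≤ 6.
With {H1, H3} the worst case is 6.
With {H1, H4} the worst case is 6.
No size-2 selection achieves below 6.

6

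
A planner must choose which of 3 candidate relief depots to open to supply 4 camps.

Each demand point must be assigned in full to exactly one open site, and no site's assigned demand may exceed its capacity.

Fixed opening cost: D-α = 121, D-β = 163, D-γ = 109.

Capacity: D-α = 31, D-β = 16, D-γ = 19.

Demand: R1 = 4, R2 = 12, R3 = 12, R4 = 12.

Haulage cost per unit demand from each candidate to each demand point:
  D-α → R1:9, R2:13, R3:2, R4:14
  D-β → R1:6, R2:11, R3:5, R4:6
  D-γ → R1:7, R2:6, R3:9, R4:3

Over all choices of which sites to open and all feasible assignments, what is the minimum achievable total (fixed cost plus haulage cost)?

Open {D-α, D-γ}; cheapest assignment that respects the capacities:
  D-α (cap 31, load 24): R2, R3 — cost 12×13 + 12×2 = 180
  D-γ (cap 19, load 16): R1, R4 — cost 4×7 + 12×3 = 64
  Shipping 244, fixed 230 → total 474.
  Any other capacity-feasible assignment to {D-α, D-γ} ships for at least 244.
Compare {D-α, D-β}: its best feasible assignment gives total 560.
Compare {D-α, D-β, D-γ}: its best feasible assignment gives total 585.
Every other set of open sites that can feasibly serve all demand totals ≥ 560 even under its best assignment. Minimum: 474.

474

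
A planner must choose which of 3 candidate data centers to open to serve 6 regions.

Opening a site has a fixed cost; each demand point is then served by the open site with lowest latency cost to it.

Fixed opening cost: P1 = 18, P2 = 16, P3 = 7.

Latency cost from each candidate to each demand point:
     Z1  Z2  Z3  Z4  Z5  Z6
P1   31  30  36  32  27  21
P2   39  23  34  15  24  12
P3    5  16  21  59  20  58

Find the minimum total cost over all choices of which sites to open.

Open {P2, P3}: assign each demand point to its cheapest open site.
  Z1→P3 5, Z2→P3 16, Z3→P3 21, Z4→P2 15, Z5→P3 20, Z6→P2 12
  latency cost 89, fixed 23 → total 112.
Compare {P1, P2, P3}: latency cost 89 + fixed 41 = 130.
Compare {P1, P3}: latency cost 115 + fixed 25 = 140.
Compare {P2}: latency cost 147 + fixed 16 = 163.
All other subsets cost ≥ 130. Minimum total cost: 112.

112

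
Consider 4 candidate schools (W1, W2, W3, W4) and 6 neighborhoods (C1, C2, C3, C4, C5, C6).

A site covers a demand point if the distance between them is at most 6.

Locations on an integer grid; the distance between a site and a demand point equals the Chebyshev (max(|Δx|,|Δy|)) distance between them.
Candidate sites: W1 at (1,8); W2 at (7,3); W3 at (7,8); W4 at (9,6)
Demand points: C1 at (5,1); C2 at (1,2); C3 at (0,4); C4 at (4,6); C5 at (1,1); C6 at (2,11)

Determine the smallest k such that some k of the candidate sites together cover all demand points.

2

Coverage sets (demand points within 6 of each site):
  W1: {C2, C3, C4, C6}
  W2: {C1, C2, C4, C5}
  W3: {C2, C4, C6}
  W4: {C1, C4}
No single site covers all 6 demand points.
But {W1, W2} covers everything, so the minimum is 2.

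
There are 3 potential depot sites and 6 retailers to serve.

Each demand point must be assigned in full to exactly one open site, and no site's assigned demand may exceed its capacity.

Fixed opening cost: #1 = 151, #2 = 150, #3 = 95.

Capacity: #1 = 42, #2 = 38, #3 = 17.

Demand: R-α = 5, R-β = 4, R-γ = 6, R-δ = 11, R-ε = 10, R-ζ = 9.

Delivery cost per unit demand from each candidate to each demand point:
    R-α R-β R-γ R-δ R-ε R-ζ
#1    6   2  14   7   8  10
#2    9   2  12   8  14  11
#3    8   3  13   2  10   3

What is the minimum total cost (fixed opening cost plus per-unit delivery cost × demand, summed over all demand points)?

546

Open {#1, #3}; cheapest assignment that respects the capacities:
  #1 (cap 42, load 30): R-α, R-β, R-δ, R-ε — cost 5×6 + 4×2 + 11×7 + 10×8 = 195
  #3 (cap 17, load 15): R-γ, R-ζ — cost 6×13 + 9×3 = 105
  Shipping 300, fixed 246 → total 546.
  Any other capacity-feasible assignment to {#1, #3} ships for at least 300.
Compare {#2, #3}: its best feasible assignment gives total 620.
Compare {#1, #2}: its best feasible assignment gives total 658.
Every other set of open sites that can feasibly serve all demand totals ≥ 620 even under its best assignment. Minimum: 546.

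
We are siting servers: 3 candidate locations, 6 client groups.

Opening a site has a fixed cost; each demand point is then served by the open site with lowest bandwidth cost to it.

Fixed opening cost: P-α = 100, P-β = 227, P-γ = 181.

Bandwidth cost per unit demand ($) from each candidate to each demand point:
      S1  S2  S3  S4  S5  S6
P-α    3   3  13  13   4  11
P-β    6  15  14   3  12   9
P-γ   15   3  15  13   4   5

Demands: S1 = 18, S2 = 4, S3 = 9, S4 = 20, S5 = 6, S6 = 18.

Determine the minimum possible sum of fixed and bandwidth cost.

756

Open {P-α, P-β}: assign each demand point to its cheapest open site.
  S1→P-α 18×3=54, S2→P-α 4×3=12, S3→P-α 9×13=117, S4→P-β 20×3=60, S5→P-α 6×4=24, S6→P-β 18×9=162
  bandwidth cost 429, fixed 327 → total 756.
Compare {P-α}: bandwidth cost 665 + fixed 100 = 765.
Compare {P-β}: bandwidth cost 588 + fixed 227 = 815.
Compare {P-β, P-γ}: bandwidth cost 420 + fixed 408 = 828.
All other subsets cost ≥ 765. Minimum total cost: 756.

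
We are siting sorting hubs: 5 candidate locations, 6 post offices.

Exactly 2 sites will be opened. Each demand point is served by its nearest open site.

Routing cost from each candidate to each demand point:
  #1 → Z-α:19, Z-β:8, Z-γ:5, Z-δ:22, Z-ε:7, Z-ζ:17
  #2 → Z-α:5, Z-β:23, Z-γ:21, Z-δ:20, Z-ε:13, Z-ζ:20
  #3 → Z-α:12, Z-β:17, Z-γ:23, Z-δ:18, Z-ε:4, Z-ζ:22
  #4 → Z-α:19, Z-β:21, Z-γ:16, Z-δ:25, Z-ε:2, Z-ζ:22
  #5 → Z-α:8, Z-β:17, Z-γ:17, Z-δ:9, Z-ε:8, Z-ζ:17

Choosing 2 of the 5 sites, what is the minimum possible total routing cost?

54

Open {#1, #5}.
  Z-α→#5 8, Z-β→#1 8, Z-γ→#1 5, Z-δ→#5 9, Z-ε→#1 7, Z-ζ→#1 17  ⇒ total 54.
Compare {#1, #2}: total 62.
Compare {#1, #3}: total 64.
No size-2 selection does better; minimum is 54.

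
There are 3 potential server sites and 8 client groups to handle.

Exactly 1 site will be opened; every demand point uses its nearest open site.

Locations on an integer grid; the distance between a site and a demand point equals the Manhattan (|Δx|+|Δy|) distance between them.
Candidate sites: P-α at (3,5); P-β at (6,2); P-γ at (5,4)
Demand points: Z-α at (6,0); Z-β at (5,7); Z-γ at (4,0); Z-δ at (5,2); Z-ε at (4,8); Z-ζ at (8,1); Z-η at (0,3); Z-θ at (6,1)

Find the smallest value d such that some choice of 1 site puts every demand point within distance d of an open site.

6

Open {P-γ}.
  Farthest demand point is Z-ζ at distance 6 (to P-γ); all others are ≤ 6.
With {P-β} the worst case is 8.
With {P-α} the worst case is 9.
No size-1 selection achieves below 6.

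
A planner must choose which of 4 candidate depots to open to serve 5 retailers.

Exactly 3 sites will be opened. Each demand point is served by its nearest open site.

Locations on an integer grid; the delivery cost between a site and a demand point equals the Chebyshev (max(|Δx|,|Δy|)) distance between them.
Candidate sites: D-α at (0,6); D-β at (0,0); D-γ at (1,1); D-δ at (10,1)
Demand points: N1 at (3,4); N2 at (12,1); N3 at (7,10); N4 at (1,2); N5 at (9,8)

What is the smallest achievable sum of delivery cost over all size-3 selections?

20

Open {D-α, D-γ, D-δ}.
  N1→D-α 3, N2→D-δ 2, N3→D-α 7, N4→D-γ 1, N5→D-δ 7  ⇒ total 20.
Compare {D-α, D-β, D-δ}: total 21.
Compare {D-β, D-γ, D-δ}: total 22.
No size-3 selection does better; minimum is 20.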